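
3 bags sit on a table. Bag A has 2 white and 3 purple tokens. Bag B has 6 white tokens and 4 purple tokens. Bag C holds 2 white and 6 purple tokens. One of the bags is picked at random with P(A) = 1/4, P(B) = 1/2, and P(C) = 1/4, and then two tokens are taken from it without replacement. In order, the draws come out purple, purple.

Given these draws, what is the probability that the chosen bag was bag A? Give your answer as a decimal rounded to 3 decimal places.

0.272

The likelihood of the observed sequence under each hypothesis: P(data | bag A) = (3/5)(2/4) = 0.3; P(data | bag B) = (4/10)(3/9) = 0.13333; P(data | bag C) = (6/8)(5/7) = 0.53571.
Multiplying each by its prior: 1/4 · 0.3 = 0.075, 1/2 · 0.13333 = 0.066667, 1/4 · 0.53571 = 0.13393; summing to 0.2756.
So P(bag A | data) = (0.075) / (0.2756) = 0.27214.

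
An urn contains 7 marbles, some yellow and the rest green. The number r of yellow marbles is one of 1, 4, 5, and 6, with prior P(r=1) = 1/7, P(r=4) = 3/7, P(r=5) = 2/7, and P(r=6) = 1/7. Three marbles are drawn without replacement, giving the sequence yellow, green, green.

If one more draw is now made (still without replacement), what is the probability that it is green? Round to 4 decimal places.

0.3934

Compute the likelihood of the observed sequence for each case: P(data | r = 1) = (1/7)(6/6)(5/5) = 1/7; P(data | r = 4) = (4/7)(3/6)(2/5) = 4/35; P(data | r = 5) = (5/7)(2/6)(1/5) = 1/21; P(data | r = 6) = (6/7)(1/6)(0/5) = 0.
Weighting by the prior gives 1/7 · 1/7 = 1/49, 3/7 · 4/35 = 12/245, 2/7 · 1/21 = 2/147, 1/7 · 0 = 0; with total 61/735.
The posterior is then P(r = 1 | data) = 15/61, P(r = 4 | data) = 36/61, P(r = 5 | data) = 10/61, P(r = 6 | data) = 0.
The predictive probability is P(green next | data) = (1)(15/61) + (1/4)(36/61) + (0)(10/61) = 24/61.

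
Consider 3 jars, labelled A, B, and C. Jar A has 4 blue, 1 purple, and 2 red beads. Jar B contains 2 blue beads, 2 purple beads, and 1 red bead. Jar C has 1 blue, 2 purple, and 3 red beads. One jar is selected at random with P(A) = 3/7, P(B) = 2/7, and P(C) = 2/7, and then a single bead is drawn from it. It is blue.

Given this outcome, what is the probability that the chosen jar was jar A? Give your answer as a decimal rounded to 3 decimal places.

0.602

The likelihood of this draw under each hypothesis: P(data | jar A) = (4/7) = 4/7; P(data | jar B) = (2/5) = 2/5; P(data | jar C) = (1/6) = 1/6.
The prior-weighted likelihoods are 3/7 · 4/7 = 12/49, 2/7 · 2/5 = 4/35, 2/7 · 1/6 = 1/21; summing to 299/735.
By Bayes' rule, P(jar A | data) = (12/49) / (299/735) = 180/299.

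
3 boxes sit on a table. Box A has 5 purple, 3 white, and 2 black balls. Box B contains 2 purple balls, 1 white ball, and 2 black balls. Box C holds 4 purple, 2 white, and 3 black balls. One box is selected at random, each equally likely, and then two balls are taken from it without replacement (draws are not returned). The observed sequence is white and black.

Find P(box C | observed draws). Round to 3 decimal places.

0.333

The likelihood of the observed sequence under each hypothesis: P(data | box A) = (3/10)(2/9) = 1/15; P(data | box B) = (1/5)(2/4) = 1/10; P(data | box C) = (2/9)(3/8) = 1/12.
The prior-weighted likelihoods are 1/3 · 1/15 = 1/45, 1/3 · 1/10 = 1/30, 1/3 · 1/12 = 1/36; summing to 1/12.
Hence P(box C | data) = (1/36) / (1/12) = 1/3.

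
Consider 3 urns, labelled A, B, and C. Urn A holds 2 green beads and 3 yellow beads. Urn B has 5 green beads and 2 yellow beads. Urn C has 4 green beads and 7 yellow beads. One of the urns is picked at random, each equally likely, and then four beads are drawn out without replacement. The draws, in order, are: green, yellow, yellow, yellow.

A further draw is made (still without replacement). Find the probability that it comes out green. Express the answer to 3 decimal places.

For each hypothesis, P(data | H) works out to: P(data | urn A) = (2/5)(3/4)(2/3)(1/2) = 1/10; P(data | urn B) = (5/7)(2/6)(1/5)(0/4) = 0; P(data | urn C) = (4/11)(7/10)(6/9)(5/8) = 7/66.
Weighting by the prior gives 1/3 · 1/10 = 1/30, 1/3 · 0 = 0, 1/3 · 7/66 = 7/198; these sum to 34/495.
Dividing through by the total gives posterior P(urn A | data) = 33/68, P(urn B | data) = 0, P(urn C | data) = 35/68.
The predictive probability is P(green next | data) = (1)(33/68) + (3/7)(35/68) = 12/17.

0.706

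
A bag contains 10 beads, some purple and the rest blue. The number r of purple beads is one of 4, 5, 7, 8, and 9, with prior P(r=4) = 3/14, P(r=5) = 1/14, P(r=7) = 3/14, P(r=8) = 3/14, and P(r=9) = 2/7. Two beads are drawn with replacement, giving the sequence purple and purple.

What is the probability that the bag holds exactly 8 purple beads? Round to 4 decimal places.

The likelihood of the observed sequence under each hypothesis: P(data | r = 4) = (4/10)(4/10) = 4/25; P(data | r = 5) = (5/10)(5/10) = 1/4; P(data | r = 7) = (7/10)(7/10) = 49/100; P(data | r = 8) = (8/10)(8/10) = 16/25; P(data | r = 9) = (9/10)(9/10) = 81/100.
Weighting by the prior gives 3/14 · 4/25 = 6/175, 1/14 · 1/4 = 1/56, 3/14 · 49/100 = 21/200, 3/14 · 16/25 = 24/175, 2/7 · 81/100 = 81/350; with total 92/175.
By Bayes' rule, P(r = 8 | data) = (24/175) / (92/175) = 6/23.

0.2609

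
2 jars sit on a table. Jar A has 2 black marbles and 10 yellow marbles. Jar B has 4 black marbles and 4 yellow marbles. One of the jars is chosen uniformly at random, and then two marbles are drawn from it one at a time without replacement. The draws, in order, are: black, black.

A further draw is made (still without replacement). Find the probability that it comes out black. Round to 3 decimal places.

For each hypothesis, P(data | H) works out to: P(data | jar A) = (2/12)(1/11) = 1/66; P(data | jar B) = (4/8)(3/7) = 3/14.
Weighting by the prior gives 1/2 · 1/66 = 1/132, 1/2 · 3/14 = 3/28; with total 53/462.
The posterior is then P(jar A | data) = 7/106, P(jar B | data) = 99/106.
So P(black next | data) = Σ P(black next | H) P(H | data) = (0)(7/106) + (1/3)(99/106) = 33/106.

0.311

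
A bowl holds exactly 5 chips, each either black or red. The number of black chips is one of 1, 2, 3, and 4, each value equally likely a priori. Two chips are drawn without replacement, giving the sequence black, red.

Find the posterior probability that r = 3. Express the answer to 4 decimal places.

0.3000

For each hypothesis, P(data | H) works out to: P(data | r = 1) = (1/5)(4/4) = 1/5; P(data | r = 2) = (2/5)(3/4) = 3/10; P(data | r = 3) = (3/5)(2/4) = 3/10; P(data | r = 4) = (4/5)(1/4) = 1/5.
The prior-weighted likelihoods are 1/4 · 1/5 = 1/20, 1/4 · 3/10 = 3/40, 1/4 · 3/10 = 3/40, 1/4 · 1/5 = 1/20; these sum to 1/4.
So P(r = 3 | data) = (3/40) / (1/4) = 3/10.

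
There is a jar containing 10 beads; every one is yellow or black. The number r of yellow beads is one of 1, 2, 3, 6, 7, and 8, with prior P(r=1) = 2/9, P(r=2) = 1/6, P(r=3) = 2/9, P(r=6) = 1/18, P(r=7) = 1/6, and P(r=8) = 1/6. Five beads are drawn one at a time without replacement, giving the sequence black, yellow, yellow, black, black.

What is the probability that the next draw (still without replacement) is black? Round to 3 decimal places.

0.726

For each hypothesis, P(data | H) works out to: P(data | r = 1) = (9/10)(1/9)(0/8) = 0; P(data | r = 2) = (8/10)(2/9)(1/8)(7/7)(6/6) = 0.022222; P(data | r = 3) = (7/10)(3/9)(2/8)(6/7)(5/6) = 0.041667; P(data | r = 6) = (4/10)(6/9)(5/8)(3/7)(2/6) = 0.02381; P(data | r = 7) = (3/10)(7/9)(6/8)(2/7)(1/6) = 0.0083333; P(data | r = 8) = (2/10)(8/9)(7/8)(1/7)(0/6) = 0.
Weighting by the prior gives 2/9 · 0 = 0, 1/6 · 0.022222 = 0.0037037, 2/9 · 0.041667 = 0.0092593, 1/18 · 0.02381 = 0.0013228, 1/6 · 0.0083333 = 0.0013889, 1/6 · 0 = 0; summing to 0.015675.
Dividing through by the total gives posterior P(r = 1 | data) = 0, P(r = 2 | data) = 0.23629, P(r = 3 | data) = 0.59072, P(r = 6 | data) = 0.084388, P(r = 7 | data) = 0.088608, P(r = 8 | data) = 0.
Averaging over the posterior, P(black next | data) = (1)(0.23629) + (4/5)(0.59072) + (1/5)(0.084388) + (0)(0.088608) = 0.72574.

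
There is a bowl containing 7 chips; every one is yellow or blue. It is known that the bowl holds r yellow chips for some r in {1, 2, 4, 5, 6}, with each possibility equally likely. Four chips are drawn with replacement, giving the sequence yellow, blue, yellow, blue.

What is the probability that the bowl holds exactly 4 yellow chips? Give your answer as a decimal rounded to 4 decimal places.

0.3462

The likelihood of the observed sequence under each hypothesis: P(data | r = 1) = (1/7)(6/7)(1/7)(6/7) = 0.014994; P(data | r = 2) = (2/7)(5/7)(2/7)(5/7) = 0.041649; P(data | r = 4) = (4/7)(3/7)(4/7)(3/7) = 0.059975; P(data | r = 5) = (5/7)(2/7)(5/7)(2/7) = 0.041649; P(data | r = 6) = (6/7)(1/7)(6/7)(1/7) = 0.014994.
The prior-weighted likelihoods are 1/5 · 0.014994 = 0.0029988, 1/5 · 0.041649 = 0.0083299, 1/5 · 0.059975 = 0.011995, 1/5 · 0.041649 = 0.0083299, 1/5 · 0.014994 = 0.0029988; summing to 0.034652.
Hence P(r = 4 | data) = (0.011995) / (0.034652) = 0.34615.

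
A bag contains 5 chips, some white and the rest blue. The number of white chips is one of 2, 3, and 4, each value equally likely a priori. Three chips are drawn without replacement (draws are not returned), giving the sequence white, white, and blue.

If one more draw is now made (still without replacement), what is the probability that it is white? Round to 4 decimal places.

The likelihood of the observed sequence under each hypothesis: P(data | r = 2) = (2/5)(1/4)(3/3) = 1/10; P(data | r = 3) = (3/5)(2/4)(2/3) = 1/5; P(data | r = 4) = (4/5)(3/4)(1/3) = 1/5.
The prior-weighted likelihoods are 1/3 · 1/10 = 1/30, 1/3 · 1/5 = 1/15, 1/3 · 1/5 = 1/15; summing to 1/6.
The posterior is then P(r = 2 | data) = 1/5, P(r = 3 | data) = 2/5, P(r = 4 | data) = 2/5.
The predictive probability is P(white next | data) = (0)(1/5) + (1/2)(2/5) + (1)(2/5) = 3/5.

0.6000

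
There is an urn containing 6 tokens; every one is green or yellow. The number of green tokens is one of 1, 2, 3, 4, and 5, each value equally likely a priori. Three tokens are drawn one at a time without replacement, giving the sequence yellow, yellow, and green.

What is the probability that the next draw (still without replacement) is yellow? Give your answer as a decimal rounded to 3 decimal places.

For each hypothesis, P(data | H) works out to: P(data | r = 1) = (5/6)(4/5)(1/4) = 1/6; P(data | r = 2) = (4/6)(3/5)(2/4) = 1/5; P(data | r = 3) = (3/6)(2/5)(3/4) = 3/20; P(data | r = 4) = (2/6)(1/5)(4/4) = 1/15; P(data | r = 5) = (1/6)(0/5) = 0.
Weighting by the prior gives 1/5 · 1/6 = 1/30, 1/5 · 1/5 = 1/25, 1/5 · 3/20 = 3/100, 1/5 · 1/15 = 1/75, 1/5 · 0 = 0; with total 7/60.
The posterior is then P(r = 1 | data) = 2/7, P(r = 2 | data) = 12/35, P(r = 3 | data) = 9/35, P(r = 4 | data) = 4/35, P(r = 5 | data) = 0.
So P(yellow next | data) = Σ P(yellow next | H) P(H | data) = (1)(2/7) + (2/3)(12/35) + (1/3)(9/35) + (0)(4/35) = 3/5.

0.600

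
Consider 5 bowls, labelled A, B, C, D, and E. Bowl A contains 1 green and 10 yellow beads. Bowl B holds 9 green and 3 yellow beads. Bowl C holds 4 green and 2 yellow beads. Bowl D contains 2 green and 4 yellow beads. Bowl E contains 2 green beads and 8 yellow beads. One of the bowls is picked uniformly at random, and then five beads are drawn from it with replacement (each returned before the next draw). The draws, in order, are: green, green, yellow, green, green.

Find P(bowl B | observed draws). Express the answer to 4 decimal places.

0.5119

Compute the likelihood of the observed sequence for each case: P(data | bowl A) = (1/11)(1/11)(10/11)(1/11)(1/11) = 6.2092e-05; P(data | bowl B) = (9/12)(9/12)(3/12)(9/12)(9/12) = 0.079102; P(data | bowl C) = (4/6)(4/6)(2/6)(4/6)(4/6) = 0.065844; P(data | bowl D) = (2/6)(2/6)(4/6)(2/6)(2/6) = 0.0082305; P(data | bowl E) = (2/10)(2/10)(8/10)(2/10)(2/10) = 0.00128.
The prior-weighted likelihoods are 1/5 · 6.2092e-05 = 1.2418e-05, 1/5 · 0.079102 = 0.01582, 1/5 · 0.065844 = 0.013169, 1/5 · 0.0082305 = 0.0016461, 1/5 · 0.00128 = 0.000256; summing to 0.030904.
So P(bowl B | data) = (0.01582) / (0.030904) = 0.51193.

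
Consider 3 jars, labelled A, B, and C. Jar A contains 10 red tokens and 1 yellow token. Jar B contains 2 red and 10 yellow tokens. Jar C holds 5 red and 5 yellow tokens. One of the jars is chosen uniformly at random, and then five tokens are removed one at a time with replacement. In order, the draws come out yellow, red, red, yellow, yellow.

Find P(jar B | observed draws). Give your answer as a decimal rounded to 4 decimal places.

Under each hypothesis, the probability of the observed sequence is: P(data | jar A) = (1/11)(10/11)(10/11)(1/11)(1/11) = 0.00062092; P(data | jar B) = (10/12)(2/12)(2/12)(10/12)(10/12) = 0.016075; P(data | jar C) = (5/10)(5/10)(5/10)(5/10)(5/10) = 0.03125.
The prior-weighted likelihoods are 1/3 · 0.00062092 = 0.00020697, 1/3 · 0.016075 = 0.0053584, 1/3 · 0.03125 = 0.010417; with total 0.015982.
Hence P(jar B | data) = (0.0053584) / (0.015982) = 0.33527.

0.3353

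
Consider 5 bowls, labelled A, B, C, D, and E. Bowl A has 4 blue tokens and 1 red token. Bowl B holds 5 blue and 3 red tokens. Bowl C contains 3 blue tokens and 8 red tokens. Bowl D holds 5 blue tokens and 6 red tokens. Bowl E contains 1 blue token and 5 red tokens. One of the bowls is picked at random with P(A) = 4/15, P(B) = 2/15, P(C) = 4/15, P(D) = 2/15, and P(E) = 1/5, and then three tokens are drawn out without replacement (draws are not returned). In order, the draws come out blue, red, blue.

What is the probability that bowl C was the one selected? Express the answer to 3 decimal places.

For each hypothesis, P(data | H) works out to: P(data | bowl A) = (4/5)(1/4)(3/3) = 0.2; P(data | bowl B) = (5/8)(3/7)(4/6) = 0.17857; P(data | bowl C) = (3/11)(8/10)(2/9) = 0.048485; P(data | bowl D) = (5/11)(6/10)(4/9) = 0.12121; P(data | bowl E) = (1/6)(5/5)(0/4) = 0.
Multiplying each by its prior: 4/15 · 0.2 = 0.053333, 2/15 · 0.17857 = 0.02381, 4/15 · 0.048485 = 0.012929, 2/15 · 0.12121 = 0.016162, 1/5 · 0 = 0; summing to 0.10623.
Therefore the posterior P(bowl C | data) = (0.012929) / (0.10623) = 0.12171.

0.122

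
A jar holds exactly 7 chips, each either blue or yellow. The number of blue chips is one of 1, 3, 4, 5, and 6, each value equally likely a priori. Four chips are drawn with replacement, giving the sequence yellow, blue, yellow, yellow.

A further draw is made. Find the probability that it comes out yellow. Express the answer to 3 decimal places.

0.629

The likelihood of the observed sequence under each hypothesis: P(data | r = 1) = (6/7)(1/7)(6/7)(6/7) = 0.089963; P(data | r = 3) = (4/7)(3/7)(4/7)(4/7) = 0.079967; P(data | r = 4) = (3/7)(4/7)(3/7)(3/7) = 0.044981; P(data | r = 5) = (2/7)(5/7)(2/7)(2/7) = 0.01666; P(data | r = 6) = (1/7)(6/7)(1/7)(1/7) = 0.002499.
Weighting by the prior gives 1/5 · 0.089963 = 0.017993, 1/5 · 0.079967 = 0.015993, 1/5 · 0.044981 = 0.0089963, 1/5 · 0.01666 = 0.0033319, 1/5 · 0.002499 = 0.00049979; summing to 0.046814.
The posterior is then P(r = 1 | data) = 0.38434, P(r = 3 | data) = 0.34164, P(r = 4 | data) = 0.19217, P(r = 5 | data) = 0.071174, P(r = 6 | data) = 0.010676.
The predictive probability is P(yellow next | data) = (6/7)(0.38434) + (4/7)(0.34164) + (3/7)(0.19217) + (2/7)(0.071174) + (1/7)(0.010676) = 0.62888.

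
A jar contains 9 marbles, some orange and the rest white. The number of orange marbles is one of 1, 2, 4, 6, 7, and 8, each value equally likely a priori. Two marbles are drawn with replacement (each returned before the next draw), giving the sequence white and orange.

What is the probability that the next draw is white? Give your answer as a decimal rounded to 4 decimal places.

0.4770

For each hypothesis, P(data | H) works out to: P(data | r = 1) = (8/9)(1/9) = 8/81; P(data | r = 2) = (7/9)(2/9) = 14/81; P(data | r = 4) = (5/9)(4/9) = 20/81; P(data | r = 6) = (3/9)(6/9) = 2/9; P(data | r = 7) = (2/9)(7/9) = 14/81; P(data | r = 8) = (1/9)(8/9) = 8/81.
Multiplying each by its prior: 1/6 · 8/81 = 4/243, 1/6 · 14/81 = 7/243, 1/6 · 20/81 = 10/243, 1/6 · 2/9 = 1/27, 1/6 · 14/81 = 7/243, 1/6 · 8/81 = 4/243; these sum to 41/243.
Normalising, the posterior is P(r = 1 | data) = 4/41, P(r = 2 | data) = 7/41, P(r = 4 | data) = 10/41, P(r = 6 | data) = 9/41, P(r = 7 | data) = 7/41, P(r = 8 | data) = 4/41.
Averaging over the posterior, P(white next | data) = (8/9)(4/41) + (7/9)(7/41) + (5/9)(10/41) + (1/3)(9/41) + (2/9)(7/41) + (1/9)(4/41) = 176/369.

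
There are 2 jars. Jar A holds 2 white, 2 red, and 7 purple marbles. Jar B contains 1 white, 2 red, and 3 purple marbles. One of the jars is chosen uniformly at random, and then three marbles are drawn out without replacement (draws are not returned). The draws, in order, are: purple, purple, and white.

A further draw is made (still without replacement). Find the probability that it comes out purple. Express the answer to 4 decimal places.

0.5169

The likelihood of the observed sequence under each hypothesis: P(data | jar A) = (7/11)(6/10)(2/9) = 0.084848; P(data | jar B) = (3/6)(2/5)(1/4) = 0.05.
Multiplying each by its prior: 1/2 · 0.084848 = 0.042424, 1/2 · 0.05 = 0.025; with total 0.067424.
Dividing through by the total gives posterior P(jar A | data) = 0.62921, P(jar B | data) = 0.37079.
So P(purple next | data) = Σ P(purple next | H) P(H | data) = (5/8)(0.62921) + (1/3)(0.37079) = 0.51685.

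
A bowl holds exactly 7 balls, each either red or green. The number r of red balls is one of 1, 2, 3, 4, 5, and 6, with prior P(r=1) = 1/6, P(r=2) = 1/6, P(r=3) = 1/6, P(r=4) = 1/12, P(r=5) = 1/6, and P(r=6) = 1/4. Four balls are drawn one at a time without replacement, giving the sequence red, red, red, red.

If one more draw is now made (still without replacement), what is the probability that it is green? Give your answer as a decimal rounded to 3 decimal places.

0.405

Compute the likelihood of the observed sequence for each case: P(data | r = 1) = (1/7)(0/6) = 0; P(data | r = 2) = (2/7)(1/6)(0/5) = 0; P(data | r = 3) = (3/7)(2/6)(1/5)(0/4) = 0; P(data | r = 4) = (4/7)(3/6)(2/5)(1/4) = 1/35; P(data | r = 5) = (5/7)(4/6)(3/5)(2/4) = 1/7; P(data | r = 6) = (6/7)(5/6)(4/5)(3/4) = 3/7.
The prior-weighted likelihoods are 1/6 · 0 = 0, 1/6 · 0 = 0, 1/6 · 0 = 0, 1/12 · 1/35 = 1/420, 1/6 · 1/7 = 1/42, 1/4 · 3/7 = 3/28; these sum to 2/15.
Normalising, the posterior is P(r = 1 | data) = 0, P(r = 2 | data) = 0, P(r = 3 | data) = 0, P(r = 4 | data) = 1/56, P(r = 5 | data) = 5/28, P(r = 6 | data) = 45/56.
The predictive probability is P(green next | data) = (1)(1/56) + (2/3)(5/28) + (1/3)(45/56) = 17/42.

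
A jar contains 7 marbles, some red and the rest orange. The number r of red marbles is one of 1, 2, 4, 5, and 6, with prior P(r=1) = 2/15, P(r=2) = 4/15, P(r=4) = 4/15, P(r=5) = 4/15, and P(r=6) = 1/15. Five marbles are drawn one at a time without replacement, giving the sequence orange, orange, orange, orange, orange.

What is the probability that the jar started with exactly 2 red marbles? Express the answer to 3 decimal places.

The likelihood of the observed sequence under each hypothesis: P(data | r = 1) = (6/7)(5/6)(4/5)(3/4)(2/3) = 2/7; P(data | r = 2) = (5/7)(4/6)(3/5)(2/4)(1/3) = 1/21; P(data | r = 4) = (3/7)(2/6)(1/5)(0/4) = 0; P(data | r = 5) = (2/7)(1/6)(0/5) = 0; P(data | r = 6) = (1/7)(0/6) = 0.
The prior-weighted likelihoods are 2/15 · 2/7 = 4/105, 4/15 · 1/21 = 4/315, 4/15 · 0 = 0, 4/15 · 0 = 0, 1/15 · 0 = 0; these sum to 16/315.
By Bayes' rule, P(r = 2 | data) = (4/315) / (16/315) = 1/4.

0.250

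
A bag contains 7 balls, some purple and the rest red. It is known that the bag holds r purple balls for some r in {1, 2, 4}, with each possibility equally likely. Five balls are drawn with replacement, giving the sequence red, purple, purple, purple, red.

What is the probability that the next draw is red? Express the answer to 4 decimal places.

0.5179

Compute the likelihood of the observed sequence for each case: P(data | r = 1) = (6/7)(1/7)(1/7)(1/7)(6/7) = 0.002142; P(data | r = 2) = (5/7)(2/7)(2/7)(2/7)(5/7) = 0.0119; P(data | r = 4) = (3/7)(4/7)(4/7)(4/7)(3/7) = 0.034271.
Multiplying each by its prior: 1/3 · 0.002142 = 0.00071399, 1/3 · 0.0119 = 0.0039666, 1/3 · 0.034271 = 0.011424; with total 0.016104.
Normalising, the posterior is P(r = 1 | data) = 0.044335, P(r = 2 | data) = 0.24631, P(r = 4 | data) = 0.70936.
Averaging over the posterior, P(red next | data) = (6/7)(0.044335) + (5/7)(0.24631) + (3/7)(0.70936) = 0.51795.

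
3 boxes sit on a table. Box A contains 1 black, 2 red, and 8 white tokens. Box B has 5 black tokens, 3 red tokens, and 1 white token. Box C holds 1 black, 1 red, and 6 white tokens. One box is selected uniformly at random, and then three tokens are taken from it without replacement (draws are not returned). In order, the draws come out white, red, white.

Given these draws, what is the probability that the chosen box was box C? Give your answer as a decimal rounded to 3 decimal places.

0.441

The likelihood of the observed sequence under each hypothesis: P(data | box A) = (8/11)(2/10)(7/9) = 0.11313; P(data | box B) = (1/9)(3/8)(0/7) = 0; P(data | box C) = (6/8)(1/7)(5/6) = 0.089286.
The prior-weighted likelihoods are 1/3 · 0.11313 = 0.03771, 1/3 · 0 = 0, 1/3 · 0.089286 = 0.029762; with total 0.067472.
Hence P(box C | data) = (0.029762) / (0.067472) = 0.4411.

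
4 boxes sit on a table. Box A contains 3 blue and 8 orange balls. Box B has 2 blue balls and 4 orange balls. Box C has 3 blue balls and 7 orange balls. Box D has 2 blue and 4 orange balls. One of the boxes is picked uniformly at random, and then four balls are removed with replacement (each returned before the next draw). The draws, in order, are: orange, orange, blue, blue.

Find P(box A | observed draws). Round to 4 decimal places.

Compute the likelihood of the observed sequence for each case: P(data | box A) = (8/11)(8/11)(3/11)(3/11) = 0.039342; P(data | box B) = (4/6)(4/6)(2/6)(2/6) = 0.049383; P(data | box C) = (7/10)(7/10)(3/10)(3/10) = 0.0441; P(data | box D) = (4/6)(4/6)(2/6)(2/6) = 0.049383.
Multiplying each by its prior: 1/4 · 0.039342 = 0.0098354, 1/4 · 0.049383 = 0.012346, 1/4 · 0.0441 = 0.011025, 1/4 · 0.049383 = 0.012346; summing to 0.045552.
So P(box A | data) = (0.0098354) / (0.045552) = 0.21592.

0.2159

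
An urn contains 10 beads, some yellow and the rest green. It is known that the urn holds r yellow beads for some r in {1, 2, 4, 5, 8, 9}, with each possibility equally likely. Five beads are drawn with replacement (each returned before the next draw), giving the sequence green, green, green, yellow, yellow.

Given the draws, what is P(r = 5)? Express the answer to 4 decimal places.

Compute the likelihood of the observed sequence for each case: P(data | r = 1) = (9/10)(9/10)(9/10)(1/10)(1/10) = 0.00729; P(data | r = 2) = (8/10)(8/10)(8/10)(2/10)(2/10) = 0.02048; P(data | r = 4) = (6/10)(6/10)(6/10)(4/10)(4/10) = 0.03456; P(data | r = 5) = (5/10)(5/10)(5/10)(5/10)(5/10) = 0.03125; P(data | r = 8) = (2/10)(2/10)(2/10)(8/10)(8/10) = 0.00512; P(data | r = 9) = (1/10)(1/10)(1/10)(9/10)(9/10) = 0.00081.
Multiplying each by its prior: 1/6 · 0.00729 = 0.001215, 1/6 · 0.02048 = 0.0034133, 1/6 · 0.03456 = 0.00576, 1/6 · 0.03125 = 0.0052083, 1/6 · 0.00512 = 0.00085333, 1/6 · 0.00081 = 0.000135; with total 0.016585.
Hence P(r = 5 | data) = (0.0052083) / (0.016585) = 0.31404.

0.3140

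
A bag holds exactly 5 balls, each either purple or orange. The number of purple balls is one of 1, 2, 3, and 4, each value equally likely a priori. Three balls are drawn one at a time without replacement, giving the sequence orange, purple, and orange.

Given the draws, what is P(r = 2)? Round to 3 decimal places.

0.400

Under each hypothesis, the probability of the observed sequence is: P(data | r = 1) = (4/5)(1/4)(3/3) = 1/5; P(data | r = 2) = (3/5)(2/4)(2/3) = 1/5; P(data | r = 3) = (2/5)(3/4)(1/3) = 1/10; P(data | r = 4) = (1/5)(4/4)(0/3) = 0.
Multiplying each by its prior: 1/4 · 1/5 = 1/20, 1/4 · 1/5 = 1/20, 1/4 · 1/10 = 1/40, 1/4 · 0 = 0; summing to 1/8.
By Bayes' rule, P(r = 2 | data) = (1/20) / (1/8) = 2/5.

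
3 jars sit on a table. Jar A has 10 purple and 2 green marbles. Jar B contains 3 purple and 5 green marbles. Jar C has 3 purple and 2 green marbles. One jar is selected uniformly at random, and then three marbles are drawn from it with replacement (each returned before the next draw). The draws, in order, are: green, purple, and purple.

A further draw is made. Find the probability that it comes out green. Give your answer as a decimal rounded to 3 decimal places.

0.379

For each hypothesis, P(data | H) works out to: P(data | jar A) = (2/12)(10/12)(10/12) = 0.11574; P(data | jar B) = (5/8)(3/8)(3/8) = 0.087891; P(data | jar C) = (2/5)(3/5)(3/5) = 0.144.
The prior-weighted likelihoods are 1/3 · 0.11574 = 0.03858, 1/3 · 0.087891 = 0.029297, 1/3 · 0.144 = 0.048; summing to 0.11588.
The posterior is then P(jar A | data) = 0.33294, P(jar B | data) = 0.25283, P(jar C | data) = 0.41423.
The predictive probability is P(green next | data) = (1/6)(0.33294) + (5/8)(0.25283) + (2/5)(0.41423) = 0.3792.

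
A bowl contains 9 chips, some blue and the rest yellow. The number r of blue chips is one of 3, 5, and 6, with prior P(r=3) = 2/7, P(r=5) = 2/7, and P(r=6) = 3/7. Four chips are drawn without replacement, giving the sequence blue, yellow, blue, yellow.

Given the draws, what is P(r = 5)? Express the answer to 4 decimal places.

0.3478

The likelihood of the observed sequence under each hypothesis: P(data | r = 3) = (3/9)(6/8)(2/7)(5/6) = 0.059524; P(data | r = 5) = (5/9)(4/8)(4/7)(3/6) = 0.079365; P(data | r = 6) = (6/9)(3/8)(5/7)(2/6) = 0.059524.
The prior-weighted likelihoods are 2/7 · 0.059524 = 0.017007, 2/7 · 0.079365 = 0.022676, 3/7 · 0.059524 = 0.02551; with total 0.065193.
Hence P(r = 5 | data) = (0.022676) / (0.065193) = 0.34783.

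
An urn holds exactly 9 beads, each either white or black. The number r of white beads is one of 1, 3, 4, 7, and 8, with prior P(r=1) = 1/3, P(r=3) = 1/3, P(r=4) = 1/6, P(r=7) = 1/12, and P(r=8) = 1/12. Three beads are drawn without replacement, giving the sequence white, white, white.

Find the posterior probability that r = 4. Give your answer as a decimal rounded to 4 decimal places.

For each hypothesis, P(data | H) works out to: P(data | r = 1) = (1/9)(0/8) = 0; P(data | r = 3) = (3/9)(2/8)(1/7) = 0.011905; P(data | r = 4) = (4/9)(3/8)(2/7) = 0.047619; P(data | r = 7) = (7/9)(6/8)(5/7) = 0.41667; P(data | r = 8) = (8/9)(7/8)(6/7) = 0.66667.
Multiplying each by its prior: 1/3 · 0 = 0, 1/3 · 0.011905 = 0.0039683, 1/6 · 0.047619 = 0.0079365, 1/12 · 0.41667 = 0.034722, 1/12 · 0.66667 = 0.055556; these sum to 0.10218.
By Bayes' rule, P(r = 4 | data) = (0.0079365) / (0.10218) = 0.07767.

0.0777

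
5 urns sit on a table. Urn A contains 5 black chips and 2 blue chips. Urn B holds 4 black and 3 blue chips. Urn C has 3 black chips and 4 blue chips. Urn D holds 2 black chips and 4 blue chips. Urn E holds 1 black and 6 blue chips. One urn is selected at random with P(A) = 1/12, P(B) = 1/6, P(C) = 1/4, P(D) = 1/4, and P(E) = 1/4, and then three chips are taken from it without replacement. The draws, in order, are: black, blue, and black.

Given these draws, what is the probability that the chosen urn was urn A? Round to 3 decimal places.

Compute the likelihood of the observed sequence for each case: P(data | urn A) = (5/7)(2/6)(4/5) = 0.19048; P(data | urn B) = (4/7)(3/6)(3/5) = 0.17143; P(data | urn C) = (3/7)(4/6)(2/5) = 0.11429; P(data | urn D) = (2/6)(4/5)(1/4) = 0.066667; P(data | urn E) = (1/7)(6/6)(0/5) = 0.
The prior-weighted likelihoods are 1/12 · 0.19048 = 0.015873, 1/6 · 0.17143 = 0.028571, 1/4 · 0.11429 = 0.028571, 1/4 · 0.066667 = 0.016667, 1/4 · 0 = 0; with total 0.089683.
So P(urn A | data) = (0.015873) / (0.089683) = 0.17699.

0.177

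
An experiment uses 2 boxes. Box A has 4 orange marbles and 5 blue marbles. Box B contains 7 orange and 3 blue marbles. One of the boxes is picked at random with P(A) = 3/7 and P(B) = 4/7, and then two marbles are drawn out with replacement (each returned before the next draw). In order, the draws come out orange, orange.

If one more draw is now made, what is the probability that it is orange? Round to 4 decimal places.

For each hypothesis, P(data | H) works out to: P(data | box A) = (4/9)(4/9) = 0.19753; P(data | box B) = (7/10)(7/10) = 0.49.
Multiplying each by its prior: 3/7 · 0.19753 = 0.084656, 4/7 · 0.49 = 0.28; summing to 0.36466.
Normalising, the posterior is P(box A | data) = 0.23215, P(box B | data) = 0.76785.
So P(orange next | data) = Σ P(orange next | H) P(H | data) = (4/9)(0.23215) + (7/10)(0.76785) = 0.64067.

0.6407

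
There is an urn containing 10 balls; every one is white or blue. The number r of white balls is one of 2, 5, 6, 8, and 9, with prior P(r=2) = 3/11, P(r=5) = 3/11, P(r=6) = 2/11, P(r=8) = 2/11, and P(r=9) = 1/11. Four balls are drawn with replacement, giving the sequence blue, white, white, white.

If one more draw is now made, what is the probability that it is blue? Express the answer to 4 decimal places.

Compute the likelihood of the observed sequence for each case: P(data | r = 2) = (8/10)(2/10)(2/10)(2/10) = 0.0064; P(data | r = 5) = (5/10)(5/10)(5/10)(5/10) = 0.0625; P(data | r = 6) = (4/10)(6/10)(6/10)(6/10) = 0.0864; P(data | r = 8) = (2/10)(8/10)(8/10)(8/10) = 0.1024; P(data | r = 9) = (1/10)(9/10)(9/10)(9/10) = 0.0729.
The prior-weighted likelihoods are 3/11 · 0.0064 = 0.0017455, 3/11 · 0.0625 = 0.017045, 2/11 · 0.0864 = 0.015709, 2/11 · 0.1024 = 0.018618, 1/11 · 0.0729 = 0.0066273; with total 0.059745.
Dividing through by the total gives posterior P(r = 2 | data) = 0.029215, P(r = 5 | data) = 0.2853, P(r = 6 | data) = 0.26293, P(r = 8 | data) = 0.31163, P(r = 9 | data) = 0.11093.
So P(blue next | data) = Σ P(blue next | H) P(H | data) = (4/5)(0.029215) + (1/2)(0.2853) + (2/5)(0.26293) + (1/5)(0.31163) + (1/10)(0.11093) = 0.34461.

0.3446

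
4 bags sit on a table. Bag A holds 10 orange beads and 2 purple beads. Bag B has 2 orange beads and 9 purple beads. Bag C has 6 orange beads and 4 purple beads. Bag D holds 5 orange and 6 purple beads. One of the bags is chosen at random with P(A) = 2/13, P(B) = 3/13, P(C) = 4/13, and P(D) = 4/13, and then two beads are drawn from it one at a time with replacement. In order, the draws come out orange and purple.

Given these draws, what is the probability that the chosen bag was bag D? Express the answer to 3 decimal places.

The likelihood of the observed sequence under each hypothesis: P(data | bag A) = (10/12)(2/12) = 0.13889; P(data | bag B) = (2/11)(9/11) = 0.14876; P(data | bag C) = (6/10)(4/10) = 0.24; P(data | bag D) = (5/11)(6/11) = 0.24793.
Multiplying each by its prior: 2/13 · 0.13889 = 0.021368, 3/13 · 0.14876 = 0.034329, 4/13 · 0.24 = 0.073846, 4/13 · 0.24793 = 0.076287; summing to 0.20583.
Hence P(bag D | data) = (0.076287) / (0.20583) = 0.37063.

0.371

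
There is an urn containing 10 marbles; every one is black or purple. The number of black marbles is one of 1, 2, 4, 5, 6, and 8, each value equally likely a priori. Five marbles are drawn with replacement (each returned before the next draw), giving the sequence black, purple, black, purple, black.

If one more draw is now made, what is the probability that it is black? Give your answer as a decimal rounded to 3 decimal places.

0.547

Compute the likelihood of the observed sequence for each case: P(data | r = 1) = (1/10)(9/10)(1/10)(9/10)(1/10) = 0.00081; P(data | r = 2) = (2/10)(8/10)(2/10)(8/10)(2/10) = 0.00512; P(data | r = 4) = (4/10)(6/10)(4/10)(6/10)(4/10) = 0.02304; P(data | r = 5) = (5/10)(5/10)(5/10)(5/10)(5/10) = 0.03125; P(data | r = 6) = (6/10)(4/10)(6/10)(4/10)(6/10) = 0.03456; P(data | r = 8) = (8/10)(2/10)(8/10)(2/10)(8/10) = 0.02048.
Multiplying each by its prior: 1/6 · 0.00081 = 0.000135, 1/6 · 0.00512 = 0.00085333, 1/6 · 0.02304 = 0.00384, 1/6 · 0.03125 = 0.0052083, 1/6 · 0.03456 = 0.00576, 1/6 · 0.02048 = 0.0034133; summing to 0.01921.
Normalising, the posterior is P(r = 1 | data) = 0.0070276, P(r = 2 | data) = 0.044421, P(r = 4 | data) = 0.1999, P(r = 5 | data) = 0.27113, P(r = 6 | data) = 0.29984, P(r = 8 | data) = 0.17769.
Averaging over the posterior, P(black next | data) = (1/10)(0.0070276) + (1/5)(0.044421) + (2/5)(0.1999) + (1/2)(0.27113) + (3/5)(0.29984) + (4/5)(0.17769) = 0.54716.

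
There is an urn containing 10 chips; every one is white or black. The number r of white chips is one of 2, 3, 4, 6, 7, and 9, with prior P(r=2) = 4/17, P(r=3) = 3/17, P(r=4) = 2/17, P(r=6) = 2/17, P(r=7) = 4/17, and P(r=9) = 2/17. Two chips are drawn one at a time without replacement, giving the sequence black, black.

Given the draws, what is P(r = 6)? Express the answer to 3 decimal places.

0.052

The likelihood of the observed sequence under each hypothesis: P(data | r = 2) = (8/10)(7/9) = 28/45; P(data | r = 3) = (7/10)(6/9) = 7/15; P(data | r = 4) = (6/10)(5/9) = 1/3; P(data | r = 6) = (4/10)(3/9) = 2/15; P(data | r = 7) = (3/10)(2/9) = 1/15; P(data | r = 9) = (1/10)(0/9) = 0.
Weighting by the prior gives 4/17 · 28/45 = 112/765, 3/17 · 7/15 = 7/85, 2/17 · 1/3 = 2/51, 2/17 · 2/15 = 4/255, 4/17 · 1/15 = 4/255, 2/17 · 0 = 0; with total 229/765.
Therefore the posterior P(r = 6 | data) = (4/255) / (229/765) = 12/229.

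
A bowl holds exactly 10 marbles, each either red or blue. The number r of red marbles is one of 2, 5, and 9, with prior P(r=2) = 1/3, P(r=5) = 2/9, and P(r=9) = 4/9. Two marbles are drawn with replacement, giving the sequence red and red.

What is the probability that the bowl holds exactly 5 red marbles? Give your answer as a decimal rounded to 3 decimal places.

0.130

Compute the likelihood of the observed sequence for each case: P(data | r = 2) = (2/10)(2/10) = 1/25; P(data | r = 5) = (5/10)(5/10) = 1/4; P(data | r = 9) = (9/10)(9/10) = 81/100.
Multiplying each by its prior: 1/3 · 1/25 = 1/75, 2/9 · 1/4 = 1/18, 4/9 · 81/100 = 9/25; these sum to 193/450.
By Bayes' rule, P(r = 5 | data) = (1/18) / (193/450) = 25/193.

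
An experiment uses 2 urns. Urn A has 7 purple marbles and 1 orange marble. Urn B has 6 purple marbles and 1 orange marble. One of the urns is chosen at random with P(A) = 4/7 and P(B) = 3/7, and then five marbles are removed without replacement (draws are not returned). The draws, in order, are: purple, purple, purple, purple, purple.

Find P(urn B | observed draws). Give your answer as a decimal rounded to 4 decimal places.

0.3636

Under each hypothesis, the probability of the observed sequence is: P(data | urn A) = (7/8)(6/7)(5/6)(4/5)(3/4) = 3/8; P(data | urn B) = (6/7)(5/6)(4/5)(3/4)(2/3) = 2/7.
The prior-weighted likelihoods are 4/7 · 3/8 = 3/14, 3/7 · 2/7 = 6/49; with total 33/98.
So P(urn B | data) = (6/49) / (33/98) = 4/11.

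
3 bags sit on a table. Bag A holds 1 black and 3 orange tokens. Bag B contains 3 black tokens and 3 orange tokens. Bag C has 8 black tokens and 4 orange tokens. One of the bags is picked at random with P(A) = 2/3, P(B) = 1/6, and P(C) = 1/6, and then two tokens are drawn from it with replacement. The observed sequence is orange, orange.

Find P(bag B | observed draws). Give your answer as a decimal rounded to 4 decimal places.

0.0957

Under each hypothesis, the probability of the observed sequence is: P(data | bag A) = (3/4)(3/4) = 9/16; P(data | bag B) = (3/6)(3/6) = 1/4; P(data | bag C) = (4/12)(4/12) = 1/9.
Weighting by the prior gives 2/3 · 9/16 = 3/8, 1/6 · 1/4 = 1/24, 1/6 · 1/9 = 1/54; these sum to 47/108.
So P(bag B | data) = (1/24) / (47/108) = 9/94.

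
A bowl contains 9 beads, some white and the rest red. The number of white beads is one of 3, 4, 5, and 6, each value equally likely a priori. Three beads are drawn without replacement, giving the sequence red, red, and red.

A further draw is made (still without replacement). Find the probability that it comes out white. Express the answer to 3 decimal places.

0.600

Under each hypothesis, the probability of the observed sequence is: P(data | r = 3) = (6/9)(5/8)(4/7) = 5/21; P(data | r = 4) = (5/9)(4/8)(3/7) = 5/42; P(data | r = 5) = (4/9)(3/8)(2/7) = 1/21; P(data | r = 6) = (3/9)(2/8)(1/7) = 1/84.
Weighting by the prior gives 1/4 · 5/21 = 5/84, 1/4 · 5/42 = 5/168, 1/4 · 1/21 = 1/84, 1/4 · 1/84 = 1/336; with total 5/48.
Dividing through by the total gives posterior P(r = 3 | data) = 4/7, P(r = 4 | data) = 2/7, P(r = 5 | data) = 4/35, P(r = 6 | data) = 1/35.
Averaging over the posterior, P(white next | data) = (1/2)(4/7) + (2/3)(2/7) + (5/6)(4/35) + (1)(1/35) = 3/5.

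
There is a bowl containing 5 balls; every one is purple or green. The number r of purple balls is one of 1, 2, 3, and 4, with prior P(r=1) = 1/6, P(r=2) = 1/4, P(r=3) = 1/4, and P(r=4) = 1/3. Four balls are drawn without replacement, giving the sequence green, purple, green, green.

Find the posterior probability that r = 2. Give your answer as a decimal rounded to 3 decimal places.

0.429

Under each hypothesis, the probability of the observed sequence is: P(data | r = 1) = (4/5)(1/4)(3/3)(2/2) = 1/5; P(data | r = 2) = (3/5)(2/4)(2/3)(1/2) = 1/10; P(data | r = 3) = (2/5)(3/4)(1/3)(0/2) = 0; P(data | r = 4) = (1/5)(4/4)(0/3) = 0.
The prior-weighted likelihoods are 1/6 · 1/5 = 1/30, 1/4 · 1/10 = 1/40, 1/4 · 0 = 0, 1/3 · 0 = 0; with total 7/120.
Hence P(r = 2 | data) = (1/40) / (7/120) = 3/7.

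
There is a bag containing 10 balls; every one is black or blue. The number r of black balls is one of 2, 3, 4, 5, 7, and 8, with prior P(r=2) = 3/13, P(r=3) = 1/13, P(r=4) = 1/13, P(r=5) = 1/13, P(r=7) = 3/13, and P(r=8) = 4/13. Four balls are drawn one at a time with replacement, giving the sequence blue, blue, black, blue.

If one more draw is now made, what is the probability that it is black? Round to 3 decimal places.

0.340

The likelihood of the observed sequence under each hypothesis: P(data | r = 2) = (8/10)(8/10)(2/10)(8/10) = 0.1024; P(data | r = 3) = (7/10)(7/10)(3/10)(7/10) = 0.1029; P(data | r = 4) = (6/10)(6/10)(4/10)(6/10) = 0.0864; P(data | r = 5) = (5/10)(5/10)(5/10)(5/10) = 0.0625; P(data | r = 7) = (3/10)(3/10)(7/10)(3/10) = 0.0189; P(data | r = 8) = (2/10)(2/10)(8/10)(2/10) = 0.0064.
Weighting by the prior gives 3/13 · 0.1024 = 0.023631, 1/13 · 0.1029 = 0.0079154, 1/13 · 0.0864 = 0.0066462, 1/13 · 0.0625 = 0.0048077, 3/13 · 0.0189 = 0.0043615, 4/13 · 0.0064 = 0.0019692; summing to 0.049331.
Normalising, the posterior is P(r = 2 | data) = 0.47903, P(r = 3 | data) = 0.16046, P(r = 4 | data) = 0.13473, P(r = 5 | data) = 0.097458, P(r = 7 | data) = 0.088414, P(r = 8 | data) = 0.039919.
The predictive probability is P(black next | data) = (1/5)(0.47903) + (3/10)(0.16046) + (2/5)(0.13473) + (1/2)(0.097458) + (7/10)(0.088414) + (4/5)(0.039919) = 0.34039.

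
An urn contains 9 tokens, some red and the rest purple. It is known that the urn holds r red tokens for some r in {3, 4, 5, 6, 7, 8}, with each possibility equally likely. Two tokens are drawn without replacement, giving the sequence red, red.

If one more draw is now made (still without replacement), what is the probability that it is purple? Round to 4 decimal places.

For each hypothesis, P(data | H) works out to: P(data | r = 3) = (3/9)(2/8) = 1/12; P(data | r = 4) = (4/9)(3/8) = 1/6; P(data | r = 5) = (5/9)(4/8) = 5/18; P(data | r = 6) = (6/9)(5/8) = 5/12; P(data | r = 7) = (7/9)(6/8) = 7/12; P(data | r = 8) = (8/9)(7/8) = 7/9.
Multiplying each by its prior: 1/6 · 1/12 = 1/72, 1/6 · 1/6 = 1/36, 1/6 · 5/18 = 5/108, 1/6 · 5/12 = 5/72, 1/6 · 7/12 = 7/72, 1/6 · 7/9 = 7/54; summing to 83/216.
Dividing through by the total gives posterior P(r = 3 | data) = 3/83, P(r = 4 | data) = 6/83, P(r = 5 | data) = 10/83, P(r = 6 | data) = 15/83, P(r = 7 | data) = 21/83, P(r = 8 | data) = 28/83.
The predictive probability is P(purple next | data) = (6/7)(3/83) + (5/7)(6/83) + (4/7)(10/83) + (3/7)(15/83) + (2/7)(21/83) + (1/7)(28/83) = 29/83.

0.3494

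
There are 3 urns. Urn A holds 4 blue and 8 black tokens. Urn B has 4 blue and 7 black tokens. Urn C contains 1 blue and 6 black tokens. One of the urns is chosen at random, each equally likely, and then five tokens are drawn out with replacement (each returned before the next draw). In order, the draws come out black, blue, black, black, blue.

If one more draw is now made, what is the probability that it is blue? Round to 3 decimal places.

Under each hypothesis, the probability of the observed sequence is: P(data | urn A) = (8/12)(4/12)(8/12)(8/12)(4/12) = 0.032922; P(data | urn B) = (7/11)(4/11)(7/11)(7/11)(4/11) = 0.034076; P(data | urn C) = (6/7)(1/7)(6/7)(6/7)(1/7) = 0.012852.
Multiplying each by its prior: 1/3 · 0.032922 = 0.010974, 1/3 · 0.034076 = 0.011359, 1/3 · 0.012852 = 0.0042839; these sum to 0.026617.
The posterior is then P(urn A | data) = 0.4123, P(urn B | data) = 0.42675, P(urn C | data) = 0.16095.
Averaging over the posterior, P(blue next | data) = (1/3)(0.4123) + (4/11)(0.42675) + (1/7)(0.16095) = 0.31561.

0.316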